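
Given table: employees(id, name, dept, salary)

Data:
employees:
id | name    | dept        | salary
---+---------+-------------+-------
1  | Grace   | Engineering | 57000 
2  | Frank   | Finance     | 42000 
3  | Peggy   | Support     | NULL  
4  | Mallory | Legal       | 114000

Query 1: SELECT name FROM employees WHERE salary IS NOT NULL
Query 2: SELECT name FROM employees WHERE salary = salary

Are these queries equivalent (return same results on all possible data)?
Yes, equivalent

Both queries return: [('Frank',), ('Grace',), ('Mallory',)]

Reason: IS NOT NULL vs self-equality (both exclude NULLs)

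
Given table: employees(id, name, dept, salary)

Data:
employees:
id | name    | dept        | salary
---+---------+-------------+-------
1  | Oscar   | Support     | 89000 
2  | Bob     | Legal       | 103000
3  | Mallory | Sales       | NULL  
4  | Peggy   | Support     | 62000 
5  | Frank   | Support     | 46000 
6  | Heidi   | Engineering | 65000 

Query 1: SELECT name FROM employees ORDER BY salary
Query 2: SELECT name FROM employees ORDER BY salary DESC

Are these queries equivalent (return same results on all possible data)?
No, not equivalent

Query 1 returns: [('Mallory',), ('Frank',), ('Peggy',), ('Heidi',), ('Oscar',), ('Bob',)]
Query 2 returns: [('Bob',), ('Oscar',), ('Heidi',), ('Peggy',), ('Frank',), ('Mallory',)]

Reason: ASC vs DESC gives opposite ordering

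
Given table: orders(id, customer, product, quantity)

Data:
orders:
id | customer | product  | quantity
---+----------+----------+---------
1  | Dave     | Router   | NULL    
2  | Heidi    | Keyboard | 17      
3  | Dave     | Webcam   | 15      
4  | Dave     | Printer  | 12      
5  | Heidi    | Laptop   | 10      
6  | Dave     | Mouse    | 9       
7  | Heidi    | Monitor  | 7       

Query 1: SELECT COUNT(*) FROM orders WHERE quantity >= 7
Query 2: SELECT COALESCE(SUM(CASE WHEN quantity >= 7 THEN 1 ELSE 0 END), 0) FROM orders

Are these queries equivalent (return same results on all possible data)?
Yes, equivalent

Both queries return: [(6,)]

Reason: COUNT with WHERE vs conditional SUM (COALESCE handles empty-table NULL)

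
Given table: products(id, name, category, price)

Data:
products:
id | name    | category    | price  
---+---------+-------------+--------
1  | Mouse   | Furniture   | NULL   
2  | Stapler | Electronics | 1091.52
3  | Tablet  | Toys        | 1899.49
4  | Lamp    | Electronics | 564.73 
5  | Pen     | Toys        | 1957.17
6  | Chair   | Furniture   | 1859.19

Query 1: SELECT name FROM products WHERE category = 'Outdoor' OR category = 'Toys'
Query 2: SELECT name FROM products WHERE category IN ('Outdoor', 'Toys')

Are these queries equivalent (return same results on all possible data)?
Yes, equivalent

Both queries return: [('Pen',), ('Tablet',)]

Reason: OR vs IN are equivalent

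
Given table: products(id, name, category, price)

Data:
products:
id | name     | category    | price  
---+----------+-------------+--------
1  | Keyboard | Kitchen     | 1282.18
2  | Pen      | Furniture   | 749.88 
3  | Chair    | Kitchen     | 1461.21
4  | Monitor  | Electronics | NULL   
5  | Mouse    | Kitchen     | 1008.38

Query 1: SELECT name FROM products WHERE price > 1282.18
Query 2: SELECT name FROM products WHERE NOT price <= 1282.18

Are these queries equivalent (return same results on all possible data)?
Yes, equivalent

Both queries return: [('Chair',)]

Reason: Both filter price > 1282.18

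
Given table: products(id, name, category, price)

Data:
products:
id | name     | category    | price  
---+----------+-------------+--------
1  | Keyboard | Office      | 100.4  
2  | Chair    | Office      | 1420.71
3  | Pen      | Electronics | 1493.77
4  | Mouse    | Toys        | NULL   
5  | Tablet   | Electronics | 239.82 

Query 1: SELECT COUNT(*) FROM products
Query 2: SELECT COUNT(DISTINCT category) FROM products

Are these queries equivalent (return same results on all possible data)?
No, not equivalent

Query 1 returns: [(5,)]
Query 2 returns: [(3,)]

Reason: COUNT(*) counts rows, COUNT(DISTINCT category) counts unique categorys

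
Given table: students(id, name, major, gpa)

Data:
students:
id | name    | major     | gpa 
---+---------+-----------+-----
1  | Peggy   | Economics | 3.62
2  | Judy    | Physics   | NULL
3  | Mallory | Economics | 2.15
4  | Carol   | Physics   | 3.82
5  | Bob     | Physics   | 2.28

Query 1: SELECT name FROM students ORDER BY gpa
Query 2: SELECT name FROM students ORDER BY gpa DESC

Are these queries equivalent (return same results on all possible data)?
No, not equivalent

Query 1 returns: [('Judy',), ('Mallory',), ('Bob',), ('Peggy',), ('Carol',)]
Query 2 returns: [('Carol',), ('Peggy',), ('Bob',), ('Mallory',), ('Judy',)]

Reason: ASC vs DESC gives opposite ordering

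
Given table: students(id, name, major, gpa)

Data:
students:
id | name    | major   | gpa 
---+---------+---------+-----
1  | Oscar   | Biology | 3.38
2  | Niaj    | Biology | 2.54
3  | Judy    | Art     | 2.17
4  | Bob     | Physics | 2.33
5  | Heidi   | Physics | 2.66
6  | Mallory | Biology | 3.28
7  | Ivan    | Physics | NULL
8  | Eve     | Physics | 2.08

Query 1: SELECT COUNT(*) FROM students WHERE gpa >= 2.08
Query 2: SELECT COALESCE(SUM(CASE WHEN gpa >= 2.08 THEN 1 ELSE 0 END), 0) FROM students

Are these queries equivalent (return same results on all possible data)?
Yes, equivalent

Both queries return: [(7,)]

Reason: COUNT with WHERE vs conditional SUM (COALESCE handles empty-table NULL)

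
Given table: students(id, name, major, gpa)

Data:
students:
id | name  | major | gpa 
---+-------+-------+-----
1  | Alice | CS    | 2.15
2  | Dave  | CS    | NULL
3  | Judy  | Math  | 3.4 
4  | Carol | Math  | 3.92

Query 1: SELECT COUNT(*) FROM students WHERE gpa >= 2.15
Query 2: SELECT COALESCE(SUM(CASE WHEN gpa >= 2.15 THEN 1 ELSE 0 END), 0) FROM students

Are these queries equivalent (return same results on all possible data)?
Yes, equivalent

Both queries return: [(3,)]

Reason: COUNT with WHERE vs conditional SUM (COALESCE handles empty-table NULL)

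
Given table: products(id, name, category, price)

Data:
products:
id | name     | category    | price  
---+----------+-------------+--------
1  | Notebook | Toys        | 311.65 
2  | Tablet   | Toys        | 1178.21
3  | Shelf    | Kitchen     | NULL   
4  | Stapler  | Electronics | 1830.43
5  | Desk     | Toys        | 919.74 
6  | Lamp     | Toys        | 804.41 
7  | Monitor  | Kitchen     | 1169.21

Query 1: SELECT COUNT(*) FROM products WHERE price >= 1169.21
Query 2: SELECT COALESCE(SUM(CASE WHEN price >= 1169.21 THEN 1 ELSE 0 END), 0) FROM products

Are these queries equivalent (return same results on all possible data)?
Yes, equivalent

Both queries return: [(3,)]

Reason: COUNT with WHERE vs conditional SUM (COALESCE handles empty-table NULL)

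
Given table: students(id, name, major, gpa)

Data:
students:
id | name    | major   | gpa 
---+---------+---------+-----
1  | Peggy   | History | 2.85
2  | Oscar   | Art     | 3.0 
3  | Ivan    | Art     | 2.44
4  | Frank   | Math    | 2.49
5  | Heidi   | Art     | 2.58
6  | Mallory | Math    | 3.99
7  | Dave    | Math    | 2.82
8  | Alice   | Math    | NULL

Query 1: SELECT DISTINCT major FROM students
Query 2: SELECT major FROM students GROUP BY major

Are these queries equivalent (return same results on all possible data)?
Yes, equivalent

Both queries return: [('Art',), ('History',), ('Math',)]

Reason: Both get unique majors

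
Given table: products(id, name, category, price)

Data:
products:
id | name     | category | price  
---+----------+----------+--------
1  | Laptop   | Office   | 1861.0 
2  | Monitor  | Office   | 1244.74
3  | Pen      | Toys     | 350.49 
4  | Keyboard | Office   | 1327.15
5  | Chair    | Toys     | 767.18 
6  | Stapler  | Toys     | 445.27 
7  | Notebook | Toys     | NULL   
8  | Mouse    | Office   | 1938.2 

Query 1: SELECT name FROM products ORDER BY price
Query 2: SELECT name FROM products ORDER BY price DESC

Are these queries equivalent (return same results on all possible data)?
No, not equivalent

Query 1 returns: [('Notebook',), ('Pen',), ('Stapler',), ('Chair',), ('Monitor',), ('Keyboard',), ('Laptop',), ('Mouse',)]
Query 2 returns: [('Mouse',), ('Laptop',), ('Keyboard',), ('Monitor',), ('Chair',), ('Stapler',), ('Pen',), ('Notebook',)]

Reason: ASC vs DESC gives opposite ordering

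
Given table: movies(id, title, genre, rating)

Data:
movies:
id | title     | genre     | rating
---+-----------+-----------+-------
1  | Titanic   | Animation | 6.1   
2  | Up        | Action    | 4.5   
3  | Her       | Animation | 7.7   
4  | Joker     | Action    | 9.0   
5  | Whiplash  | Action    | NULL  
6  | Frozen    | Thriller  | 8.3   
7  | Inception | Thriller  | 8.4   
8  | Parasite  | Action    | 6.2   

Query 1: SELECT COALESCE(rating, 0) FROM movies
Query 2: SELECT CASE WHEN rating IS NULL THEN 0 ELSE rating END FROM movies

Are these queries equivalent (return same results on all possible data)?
Yes, equivalent

Both queries return: [(0,), (4.5,), (6.1,), (6.2,), (7.7,), (8.3,), (8.4,), (9.0,)]

Reason: COALESCE vs CASE for NULL handling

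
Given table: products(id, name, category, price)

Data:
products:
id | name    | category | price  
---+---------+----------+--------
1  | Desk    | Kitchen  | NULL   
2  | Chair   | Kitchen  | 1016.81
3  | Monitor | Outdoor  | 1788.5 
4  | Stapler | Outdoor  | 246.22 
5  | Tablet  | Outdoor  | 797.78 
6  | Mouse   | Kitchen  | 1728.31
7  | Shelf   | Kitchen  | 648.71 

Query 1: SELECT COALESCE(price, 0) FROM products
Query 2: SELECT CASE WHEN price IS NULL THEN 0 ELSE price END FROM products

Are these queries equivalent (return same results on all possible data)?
Yes, equivalent

Both queries return: [(0,), (246.22,), (648.71,), (797.78,), (1016.81,), (1728.31,), (1788.5,)]

Reason: COALESCE vs CASE for NULL handling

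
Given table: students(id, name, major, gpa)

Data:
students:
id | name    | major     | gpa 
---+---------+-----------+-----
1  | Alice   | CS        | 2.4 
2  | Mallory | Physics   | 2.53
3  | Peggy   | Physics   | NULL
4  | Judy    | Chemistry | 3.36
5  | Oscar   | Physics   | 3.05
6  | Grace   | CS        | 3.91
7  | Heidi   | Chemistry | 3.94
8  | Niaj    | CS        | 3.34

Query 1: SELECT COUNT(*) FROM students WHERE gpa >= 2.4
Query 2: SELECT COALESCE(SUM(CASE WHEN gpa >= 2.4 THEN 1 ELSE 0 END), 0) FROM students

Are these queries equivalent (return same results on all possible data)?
Yes, equivalent

Both queries return: [(7,)]

Reason: COUNT with WHERE vs conditional SUM (COALESCE handles empty-table NULL)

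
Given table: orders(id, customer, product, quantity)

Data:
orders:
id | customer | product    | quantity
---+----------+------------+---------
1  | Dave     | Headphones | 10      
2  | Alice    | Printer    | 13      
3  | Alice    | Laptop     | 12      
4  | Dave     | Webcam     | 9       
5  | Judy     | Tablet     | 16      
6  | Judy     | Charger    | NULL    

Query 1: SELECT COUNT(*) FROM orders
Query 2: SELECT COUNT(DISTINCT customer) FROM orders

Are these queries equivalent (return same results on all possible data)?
No, not equivalent

Query 1 returns: [(6,)]
Query 2 returns: [(3,)]

Reason: COUNT(*) counts rows, COUNT(DISTINCT customer) counts unique customers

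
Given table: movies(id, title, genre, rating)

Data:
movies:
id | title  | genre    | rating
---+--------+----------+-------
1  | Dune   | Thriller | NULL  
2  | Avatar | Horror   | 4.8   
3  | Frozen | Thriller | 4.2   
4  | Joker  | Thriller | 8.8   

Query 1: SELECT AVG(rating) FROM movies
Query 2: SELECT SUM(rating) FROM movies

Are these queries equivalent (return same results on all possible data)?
No, not equivalent

Query 1 returns: [(5.933333333333334,)]
Query 2 returns: [(17.8,)]

Reason: AVG vs SUM give different aggregate values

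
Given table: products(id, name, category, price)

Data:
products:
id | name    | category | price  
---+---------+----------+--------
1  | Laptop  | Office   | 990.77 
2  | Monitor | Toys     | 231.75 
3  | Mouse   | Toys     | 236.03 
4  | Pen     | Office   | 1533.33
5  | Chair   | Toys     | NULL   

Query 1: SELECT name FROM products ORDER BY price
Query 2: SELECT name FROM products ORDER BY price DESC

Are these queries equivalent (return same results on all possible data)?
No, not equivalent

Query 1 returns: [('Chair',), ('Monitor',), ('Mouse',), ('Laptop',), ('Pen',)]
Query 2 returns: [('Pen',), ('Laptop',), ('Mouse',), ('Monitor',), ('Chair',)]

Reason: ASC vs DESC gives opposite ordering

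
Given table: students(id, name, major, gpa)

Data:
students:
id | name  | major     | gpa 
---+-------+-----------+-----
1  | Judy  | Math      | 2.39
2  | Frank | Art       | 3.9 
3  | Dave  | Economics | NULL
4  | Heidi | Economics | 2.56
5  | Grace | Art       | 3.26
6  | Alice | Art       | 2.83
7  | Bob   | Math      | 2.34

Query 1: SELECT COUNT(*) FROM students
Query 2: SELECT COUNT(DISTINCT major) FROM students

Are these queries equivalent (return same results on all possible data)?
No, not equivalent

Query 1 returns: [(7,)]
Query 2 returns: [(3,)]

Reason: COUNT(*) counts rows, COUNT(DISTINCT major) counts unique majors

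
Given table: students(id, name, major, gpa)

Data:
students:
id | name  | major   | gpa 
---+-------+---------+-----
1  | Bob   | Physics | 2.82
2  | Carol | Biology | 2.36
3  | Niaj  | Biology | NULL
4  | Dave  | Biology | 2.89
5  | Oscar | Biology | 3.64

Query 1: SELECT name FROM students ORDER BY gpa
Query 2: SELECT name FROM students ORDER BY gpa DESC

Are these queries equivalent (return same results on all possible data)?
No, not equivalent

Query 1 returns: [('Niaj',), ('Carol',), ('Bob',), ('Dave',), ('Oscar',)]
Query 2 returns: [('Oscar',), ('Dave',), ('Bob',), ('Carol',), ('Niaj',)]

Reason: ASC vs DESC gives opposite ordering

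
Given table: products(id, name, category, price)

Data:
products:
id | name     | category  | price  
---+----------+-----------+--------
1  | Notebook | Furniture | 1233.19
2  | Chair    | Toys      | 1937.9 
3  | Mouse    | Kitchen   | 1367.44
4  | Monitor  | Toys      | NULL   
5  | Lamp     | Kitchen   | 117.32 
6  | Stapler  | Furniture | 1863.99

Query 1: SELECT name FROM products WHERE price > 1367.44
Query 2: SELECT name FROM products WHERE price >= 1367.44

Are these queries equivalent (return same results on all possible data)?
No, not equivalent

Query 1 returns: [('Chair',), ('Stapler',)]
Query 2 returns: [('Chair',), ('Mouse',), ('Stapler',)]

Reason: > vs >= gives different results when price = 1367.44 exists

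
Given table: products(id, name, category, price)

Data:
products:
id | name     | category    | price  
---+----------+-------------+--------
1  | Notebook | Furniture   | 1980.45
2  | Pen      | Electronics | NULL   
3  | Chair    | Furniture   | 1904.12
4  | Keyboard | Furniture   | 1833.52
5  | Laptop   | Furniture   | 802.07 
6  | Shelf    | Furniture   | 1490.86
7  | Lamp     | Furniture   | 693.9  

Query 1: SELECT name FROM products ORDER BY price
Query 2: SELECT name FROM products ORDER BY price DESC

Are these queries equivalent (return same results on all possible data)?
No, not equivalent

Query 1 returns: [('Pen',), ('Lamp',), ('Laptop',), ('Shelf',), ('Keyboard',), ('Chair',), ('Notebook',)]
Query 2 returns: [('Notebook',), ('Chair',), ('Keyboard',), ('Shelf',), ('Laptop',), ('Lamp',), ('Pen',)]

Reason: ASC vs DESC gives opposite ordering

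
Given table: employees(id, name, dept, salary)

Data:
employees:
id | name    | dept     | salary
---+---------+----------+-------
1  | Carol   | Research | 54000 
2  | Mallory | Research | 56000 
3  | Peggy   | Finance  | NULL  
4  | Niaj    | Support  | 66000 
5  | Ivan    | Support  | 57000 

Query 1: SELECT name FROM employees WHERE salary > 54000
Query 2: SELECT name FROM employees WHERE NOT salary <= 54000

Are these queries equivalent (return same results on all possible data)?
Yes, equivalent

Both queries return: [('Ivan',), ('Mallory',), ('Niaj',)]

Reason: Both filter salary > 54000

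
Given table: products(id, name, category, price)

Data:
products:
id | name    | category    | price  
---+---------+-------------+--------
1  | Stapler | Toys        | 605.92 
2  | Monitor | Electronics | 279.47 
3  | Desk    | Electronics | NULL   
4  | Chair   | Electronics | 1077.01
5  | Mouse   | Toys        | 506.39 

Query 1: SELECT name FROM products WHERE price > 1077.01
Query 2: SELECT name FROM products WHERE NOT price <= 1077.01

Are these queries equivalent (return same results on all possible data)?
Yes, equivalent

Both queries return: []

Reason: Both filter price > 1077.01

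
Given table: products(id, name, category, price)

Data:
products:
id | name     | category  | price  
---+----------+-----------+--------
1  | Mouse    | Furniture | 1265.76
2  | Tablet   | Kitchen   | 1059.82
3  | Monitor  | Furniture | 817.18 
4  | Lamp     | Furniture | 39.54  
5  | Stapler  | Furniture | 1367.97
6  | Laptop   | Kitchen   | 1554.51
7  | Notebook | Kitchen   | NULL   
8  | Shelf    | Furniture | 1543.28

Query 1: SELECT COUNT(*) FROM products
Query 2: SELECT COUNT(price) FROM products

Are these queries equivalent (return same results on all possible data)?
No, not equivalent

Query 1 returns: [(8,)]
Query 2 returns: [(7,)]

Reason: COUNT(*) includes NULLs, COUNT(column) excludes them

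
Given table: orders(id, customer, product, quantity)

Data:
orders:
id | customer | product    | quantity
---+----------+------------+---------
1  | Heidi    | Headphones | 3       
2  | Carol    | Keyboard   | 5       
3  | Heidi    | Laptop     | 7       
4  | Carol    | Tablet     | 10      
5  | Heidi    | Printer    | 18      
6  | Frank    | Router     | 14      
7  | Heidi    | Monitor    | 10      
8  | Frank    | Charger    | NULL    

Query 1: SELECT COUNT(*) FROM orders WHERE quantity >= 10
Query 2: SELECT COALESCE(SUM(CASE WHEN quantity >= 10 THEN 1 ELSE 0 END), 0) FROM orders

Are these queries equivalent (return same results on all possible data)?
Yes, equivalent

Both queries return: [(4,)]

Reason: COUNT with WHERE vs conditional SUM (COALESCE handles empty-table NULL)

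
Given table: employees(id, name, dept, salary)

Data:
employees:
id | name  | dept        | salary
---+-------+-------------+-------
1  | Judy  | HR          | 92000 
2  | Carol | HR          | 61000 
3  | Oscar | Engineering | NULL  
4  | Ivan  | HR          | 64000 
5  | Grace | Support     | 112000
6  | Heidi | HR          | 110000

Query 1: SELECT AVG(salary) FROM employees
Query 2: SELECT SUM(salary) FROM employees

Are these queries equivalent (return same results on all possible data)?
No, not equivalent

Query 1 returns: [(87800.0,)]
Query 2 returns: [(439000,)]

Reason: AVG vs SUM give different aggregate values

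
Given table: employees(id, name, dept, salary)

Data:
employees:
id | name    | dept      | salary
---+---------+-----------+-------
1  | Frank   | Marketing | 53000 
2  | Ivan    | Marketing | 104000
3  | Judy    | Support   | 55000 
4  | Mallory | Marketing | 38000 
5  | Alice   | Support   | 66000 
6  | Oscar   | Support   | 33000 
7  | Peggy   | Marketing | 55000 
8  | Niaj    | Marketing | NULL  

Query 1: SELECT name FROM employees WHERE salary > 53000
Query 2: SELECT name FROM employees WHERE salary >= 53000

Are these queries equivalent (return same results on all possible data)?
No, not equivalent

Query 1 returns: [('Ivan',), ('Judy',), ('Alice',), ('Peggy',)]
Query 2 returns: [('Frank',), ('Ivan',), ('Judy',), ('Alice',), ('Peggy',)]

Reason: > vs >= gives different results when salary = 53000 exists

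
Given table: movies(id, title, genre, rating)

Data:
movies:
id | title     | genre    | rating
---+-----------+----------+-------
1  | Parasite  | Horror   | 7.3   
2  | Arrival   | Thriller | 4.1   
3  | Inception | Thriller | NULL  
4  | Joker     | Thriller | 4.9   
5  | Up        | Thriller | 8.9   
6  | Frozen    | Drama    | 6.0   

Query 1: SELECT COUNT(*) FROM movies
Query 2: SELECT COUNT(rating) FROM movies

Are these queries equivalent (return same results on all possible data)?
No, not equivalent

Query 1 returns: [(6,)]
Query 2 returns: [(5,)]

Reason: COUNT(*) includes NULLs, COUNT(column) excludes them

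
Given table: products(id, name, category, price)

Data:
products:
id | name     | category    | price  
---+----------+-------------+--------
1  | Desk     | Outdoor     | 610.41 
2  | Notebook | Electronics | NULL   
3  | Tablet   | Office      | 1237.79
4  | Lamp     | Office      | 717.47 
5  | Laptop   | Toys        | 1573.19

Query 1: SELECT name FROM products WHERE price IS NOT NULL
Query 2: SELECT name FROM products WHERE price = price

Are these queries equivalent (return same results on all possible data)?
Yes, equivalent

Both queries return: [('Desk',), ('Lamp',), ('Laptop',), ('Tablet',)]

Reason: IS NOT NULL vs self-equality (both exclude NULLs)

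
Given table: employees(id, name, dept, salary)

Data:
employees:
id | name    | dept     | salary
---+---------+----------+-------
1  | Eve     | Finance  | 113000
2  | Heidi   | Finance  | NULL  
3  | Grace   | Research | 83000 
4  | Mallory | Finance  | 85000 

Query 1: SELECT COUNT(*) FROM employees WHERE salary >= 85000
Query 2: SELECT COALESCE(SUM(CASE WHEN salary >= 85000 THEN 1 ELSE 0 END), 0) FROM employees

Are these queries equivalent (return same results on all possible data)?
Yes, equivalent

Both queries return: [(2,)]

Reason: COUNT with WHERE vs conditional SUM (COALESCE handles empty-table NULL)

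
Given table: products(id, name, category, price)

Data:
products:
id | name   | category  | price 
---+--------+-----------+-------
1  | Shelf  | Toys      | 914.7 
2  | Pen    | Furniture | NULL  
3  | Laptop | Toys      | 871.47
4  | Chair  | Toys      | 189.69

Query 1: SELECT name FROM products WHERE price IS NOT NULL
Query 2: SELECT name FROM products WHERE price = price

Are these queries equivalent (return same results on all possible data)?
Yes, equivalent

Both queries return: [('Chair',), ('Laptop',), ('Shelf',)]

Reason: IS NOT NULL vs self-equality (both exclude NULLs)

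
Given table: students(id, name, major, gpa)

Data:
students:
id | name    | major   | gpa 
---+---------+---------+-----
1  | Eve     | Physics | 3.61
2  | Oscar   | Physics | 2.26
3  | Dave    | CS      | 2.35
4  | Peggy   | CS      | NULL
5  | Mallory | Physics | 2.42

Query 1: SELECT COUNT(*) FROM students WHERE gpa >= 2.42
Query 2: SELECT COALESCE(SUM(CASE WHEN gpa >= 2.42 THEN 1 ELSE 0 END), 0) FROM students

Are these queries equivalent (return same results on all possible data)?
Yes, equivalent

Both queries return: [(2,)]

Reason: COUNT with WHERE vs conditional SUM (COALESCE handles empty-table NULL)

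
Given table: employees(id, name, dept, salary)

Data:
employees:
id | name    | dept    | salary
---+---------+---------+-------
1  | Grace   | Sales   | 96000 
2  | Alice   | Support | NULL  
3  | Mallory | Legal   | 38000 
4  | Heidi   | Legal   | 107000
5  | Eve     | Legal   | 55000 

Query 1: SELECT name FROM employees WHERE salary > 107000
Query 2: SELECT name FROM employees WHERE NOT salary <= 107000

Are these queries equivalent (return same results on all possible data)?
Yes, equivalent

Both queries return: []

Reason: Both filter salary > 107000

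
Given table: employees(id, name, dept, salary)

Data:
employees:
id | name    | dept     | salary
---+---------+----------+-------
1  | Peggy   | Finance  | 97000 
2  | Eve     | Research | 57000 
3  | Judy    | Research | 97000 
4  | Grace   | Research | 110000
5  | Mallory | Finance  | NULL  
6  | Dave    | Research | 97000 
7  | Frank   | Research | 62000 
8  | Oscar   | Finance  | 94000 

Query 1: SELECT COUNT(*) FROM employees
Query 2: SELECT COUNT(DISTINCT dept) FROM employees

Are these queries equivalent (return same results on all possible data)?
No, not equivalent

Query 1 returns: [(8,)]
Query 2 returns: [(2,)]

Reason: COUNT(*) counts rows, COUNT(DISTINCT dept) counts unique depts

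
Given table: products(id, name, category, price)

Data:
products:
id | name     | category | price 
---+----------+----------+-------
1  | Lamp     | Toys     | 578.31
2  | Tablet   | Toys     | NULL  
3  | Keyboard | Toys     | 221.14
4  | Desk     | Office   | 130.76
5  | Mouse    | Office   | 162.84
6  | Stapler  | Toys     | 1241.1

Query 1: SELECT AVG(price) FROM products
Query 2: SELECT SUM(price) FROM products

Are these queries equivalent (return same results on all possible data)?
No, not equivalent

Query 1 returns: [(466.8299999999999,)]
Query 2 returns: [(2334.1499999999996,)]

Reason: AVG vs SUM give different aggregate values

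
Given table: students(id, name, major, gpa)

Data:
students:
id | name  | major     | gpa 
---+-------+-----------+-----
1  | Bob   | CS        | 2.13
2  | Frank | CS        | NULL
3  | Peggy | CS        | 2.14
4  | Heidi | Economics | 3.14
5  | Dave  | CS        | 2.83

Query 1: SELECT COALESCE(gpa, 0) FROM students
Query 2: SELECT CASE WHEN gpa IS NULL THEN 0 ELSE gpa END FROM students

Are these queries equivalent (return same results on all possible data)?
Yes, equivalent

Both queries return: [(0,), (2.13,), (2.14,), (2.83,), (3.14,)]

Reason: COALESCE vs CASE for NULL handling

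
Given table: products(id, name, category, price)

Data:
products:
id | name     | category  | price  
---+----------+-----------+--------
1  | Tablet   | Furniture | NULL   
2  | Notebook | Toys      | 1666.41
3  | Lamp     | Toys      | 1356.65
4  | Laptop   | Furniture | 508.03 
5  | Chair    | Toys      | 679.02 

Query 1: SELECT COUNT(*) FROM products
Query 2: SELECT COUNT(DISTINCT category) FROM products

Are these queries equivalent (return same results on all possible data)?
No, not equivalent

Query 1 returns: [(5,)]
Query 2 returns: [(2,)]

Reason: COUNT(*) counts rows, COUNT(DISTINCT category) counts unique categorys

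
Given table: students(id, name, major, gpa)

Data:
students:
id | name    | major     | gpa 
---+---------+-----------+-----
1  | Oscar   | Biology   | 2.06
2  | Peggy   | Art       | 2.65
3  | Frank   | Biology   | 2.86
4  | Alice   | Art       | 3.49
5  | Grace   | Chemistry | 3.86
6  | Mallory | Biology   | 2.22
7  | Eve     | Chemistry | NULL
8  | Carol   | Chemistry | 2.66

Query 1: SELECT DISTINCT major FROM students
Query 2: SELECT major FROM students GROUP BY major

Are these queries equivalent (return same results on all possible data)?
Yes, equivalent

Both queries return: [('Art',), ('Biology',), ('Chemistry',)]

Reason: Both get unique majors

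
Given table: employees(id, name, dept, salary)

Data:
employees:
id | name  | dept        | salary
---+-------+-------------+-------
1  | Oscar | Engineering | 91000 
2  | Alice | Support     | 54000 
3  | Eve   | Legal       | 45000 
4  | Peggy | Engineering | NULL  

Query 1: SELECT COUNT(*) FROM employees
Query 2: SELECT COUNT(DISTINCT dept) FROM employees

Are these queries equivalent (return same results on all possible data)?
No, not equivalent

Query 1 returns: [(4,)]
Query 2 returns: [(3,)]

Reason: COUNT(*) counts rows, COUNT(DISTINCT dept) counts unique depts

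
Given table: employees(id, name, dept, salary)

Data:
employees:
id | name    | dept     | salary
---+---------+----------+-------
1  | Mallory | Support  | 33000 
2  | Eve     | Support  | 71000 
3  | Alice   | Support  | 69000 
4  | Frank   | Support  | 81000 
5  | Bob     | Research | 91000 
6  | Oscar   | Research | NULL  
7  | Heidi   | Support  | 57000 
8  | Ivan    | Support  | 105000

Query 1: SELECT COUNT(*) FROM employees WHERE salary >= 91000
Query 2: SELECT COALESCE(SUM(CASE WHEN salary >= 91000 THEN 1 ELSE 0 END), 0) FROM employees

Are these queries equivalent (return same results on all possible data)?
Yes, equivalent

Both queries return: [(2,)]

Reason: COUNT with WHERE vs conditional SUM (COALESCE handles empty-table NULL)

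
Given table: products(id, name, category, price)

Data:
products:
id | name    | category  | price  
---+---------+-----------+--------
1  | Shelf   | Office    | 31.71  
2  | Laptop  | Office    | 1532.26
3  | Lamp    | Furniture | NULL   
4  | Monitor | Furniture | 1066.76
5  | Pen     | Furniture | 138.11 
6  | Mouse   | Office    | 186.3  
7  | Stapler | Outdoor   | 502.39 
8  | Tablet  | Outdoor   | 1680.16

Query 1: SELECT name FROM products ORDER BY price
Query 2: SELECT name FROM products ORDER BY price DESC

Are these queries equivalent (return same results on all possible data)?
No, not equivalent

Query 1 returns: [('Lamp',), ('Shelf',), ('Pen',), ('Mouse',), ('Stapler',), ('Monitor',), ('Laptop',), ('Tablet',)]
Query 2 returns: [('Tablet',), ('Laptop',), ('Monitor',), ('Stapler',), ('Mouse',), ('Pen',), ('Shelf',), ('Lamp',)]

Reason: ASC vs DESC gives opposite ordering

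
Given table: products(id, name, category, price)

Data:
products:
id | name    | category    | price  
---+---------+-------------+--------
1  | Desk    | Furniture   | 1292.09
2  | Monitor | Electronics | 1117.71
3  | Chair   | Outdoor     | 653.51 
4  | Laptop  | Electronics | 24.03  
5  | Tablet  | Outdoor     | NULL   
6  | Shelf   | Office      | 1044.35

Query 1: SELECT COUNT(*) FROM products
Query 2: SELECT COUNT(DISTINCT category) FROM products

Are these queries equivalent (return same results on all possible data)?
No, not equivalent

Query 1 returns: [(6,)]
Query 2 returns: [(4,)]

Reason: COUNT(*) counts rows, COUNT(DISTINCT category) counts unique categorys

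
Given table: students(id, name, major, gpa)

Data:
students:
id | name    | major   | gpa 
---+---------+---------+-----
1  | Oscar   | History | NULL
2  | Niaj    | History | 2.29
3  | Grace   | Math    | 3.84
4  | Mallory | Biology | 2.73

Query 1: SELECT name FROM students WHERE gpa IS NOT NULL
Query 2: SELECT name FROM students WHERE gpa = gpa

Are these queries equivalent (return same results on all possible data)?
Yes, equivalent

Both queries return: [('Grace',), ('Mallory',), ('Niaj',)]

Reason: IS NOT NULL vs self-equality (both exclude NULLs)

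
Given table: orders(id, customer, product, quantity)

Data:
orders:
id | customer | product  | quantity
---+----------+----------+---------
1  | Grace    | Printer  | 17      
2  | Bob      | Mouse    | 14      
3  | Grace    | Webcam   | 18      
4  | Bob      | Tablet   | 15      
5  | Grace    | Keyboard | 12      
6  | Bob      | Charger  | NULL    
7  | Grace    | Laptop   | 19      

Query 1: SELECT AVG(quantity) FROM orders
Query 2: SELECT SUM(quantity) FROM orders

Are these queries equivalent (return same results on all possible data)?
No, not equivalent

Query 1 returns: [(15.833333333333334,)]
Query 2 returns: [(95,)]

Reason: AVG vs SUM give different aggregate values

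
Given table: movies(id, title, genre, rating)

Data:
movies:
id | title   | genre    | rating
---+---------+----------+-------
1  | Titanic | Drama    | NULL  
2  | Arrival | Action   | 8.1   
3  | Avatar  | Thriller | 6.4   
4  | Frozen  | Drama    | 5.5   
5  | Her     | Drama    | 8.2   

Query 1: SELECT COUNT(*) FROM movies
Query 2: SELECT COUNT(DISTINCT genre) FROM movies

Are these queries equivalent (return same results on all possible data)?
No, not equivalent

Query 1 returns: [(5,)]
Query 2 returns: [(3,)]

Reason: COUNT(*) counts rows, COUNT(DISTINCT genre) counts unique genres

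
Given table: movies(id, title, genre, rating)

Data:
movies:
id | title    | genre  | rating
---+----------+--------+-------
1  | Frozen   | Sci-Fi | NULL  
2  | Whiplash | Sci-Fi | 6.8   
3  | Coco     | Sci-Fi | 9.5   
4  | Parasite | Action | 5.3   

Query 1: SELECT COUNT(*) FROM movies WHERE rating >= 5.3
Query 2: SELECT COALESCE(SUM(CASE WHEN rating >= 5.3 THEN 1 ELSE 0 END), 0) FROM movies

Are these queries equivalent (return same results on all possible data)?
Yes, equivalent

Both queries return: [(3,)]

Reason: COUNT with WHERE vs conditional SUM (COALESCE handles empty-table NULL)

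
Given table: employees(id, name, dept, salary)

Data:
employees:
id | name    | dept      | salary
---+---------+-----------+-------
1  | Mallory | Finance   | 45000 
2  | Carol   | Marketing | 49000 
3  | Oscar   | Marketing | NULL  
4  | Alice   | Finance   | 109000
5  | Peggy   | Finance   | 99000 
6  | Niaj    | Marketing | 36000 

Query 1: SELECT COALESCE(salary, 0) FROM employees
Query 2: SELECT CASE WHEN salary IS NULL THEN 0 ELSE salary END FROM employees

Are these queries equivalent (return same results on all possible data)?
Yes, equivalent

Both queries return: [(0,), (36000,), (45000,), (49000,), (99000,), (109000,)]

Reason: COALESCE vs CASE for NULL handling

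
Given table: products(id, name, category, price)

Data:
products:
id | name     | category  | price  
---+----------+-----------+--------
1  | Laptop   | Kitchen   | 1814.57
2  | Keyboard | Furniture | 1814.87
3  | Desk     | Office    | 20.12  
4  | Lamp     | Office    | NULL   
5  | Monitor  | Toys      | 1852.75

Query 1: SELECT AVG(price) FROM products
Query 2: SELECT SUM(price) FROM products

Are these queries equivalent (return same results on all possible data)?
No, not equivalent

Query 1 returns: [(1375.5774999999999,)]
Query 2 returns: [(5502.3099999999995,)]

Reason: AVG vs SUM give different aggregate values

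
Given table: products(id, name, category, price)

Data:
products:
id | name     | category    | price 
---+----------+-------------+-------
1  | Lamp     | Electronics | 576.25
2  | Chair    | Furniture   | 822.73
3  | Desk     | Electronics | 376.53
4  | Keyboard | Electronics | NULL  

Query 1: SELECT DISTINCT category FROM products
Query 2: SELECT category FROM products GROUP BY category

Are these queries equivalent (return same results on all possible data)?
Yes, equivalent

Both queries return: [('Electronics',), ('Furniture',)]

Reason: Both get unique categorys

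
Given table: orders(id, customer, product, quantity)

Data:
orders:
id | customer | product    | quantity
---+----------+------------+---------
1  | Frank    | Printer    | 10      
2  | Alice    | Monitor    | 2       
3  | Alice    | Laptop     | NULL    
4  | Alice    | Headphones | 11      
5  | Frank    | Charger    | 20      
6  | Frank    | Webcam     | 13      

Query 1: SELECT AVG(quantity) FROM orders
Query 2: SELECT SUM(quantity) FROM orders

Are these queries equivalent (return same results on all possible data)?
No, not equivalent

Query 1 returns: [(11.2,)]
Query 2 returns: [(56,)]

Reason: AVG vs SUM give different aggregate values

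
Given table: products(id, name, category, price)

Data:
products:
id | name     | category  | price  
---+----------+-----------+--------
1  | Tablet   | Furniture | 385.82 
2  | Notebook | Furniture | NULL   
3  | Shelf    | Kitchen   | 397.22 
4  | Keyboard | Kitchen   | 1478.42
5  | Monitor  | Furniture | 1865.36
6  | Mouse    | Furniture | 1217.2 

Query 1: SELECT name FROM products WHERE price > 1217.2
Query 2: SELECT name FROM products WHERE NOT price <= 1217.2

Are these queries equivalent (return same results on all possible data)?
Yes, equivalent

Both queries return: [('Keyboard',), ('Monitor',)]

Reason: Both filter price > 1217.2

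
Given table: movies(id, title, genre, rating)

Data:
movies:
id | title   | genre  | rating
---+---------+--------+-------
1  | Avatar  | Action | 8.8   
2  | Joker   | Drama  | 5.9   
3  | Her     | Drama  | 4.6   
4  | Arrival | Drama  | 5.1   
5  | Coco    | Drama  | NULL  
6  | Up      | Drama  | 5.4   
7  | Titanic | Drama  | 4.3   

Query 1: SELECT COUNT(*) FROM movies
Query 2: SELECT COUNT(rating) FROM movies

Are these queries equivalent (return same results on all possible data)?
No, not equivalent

Query 1 returns: [(7,)]
Query 2 returns: [(6,)]

Reason: COUNT(*) includes NULLs, COUNT(column) excludes them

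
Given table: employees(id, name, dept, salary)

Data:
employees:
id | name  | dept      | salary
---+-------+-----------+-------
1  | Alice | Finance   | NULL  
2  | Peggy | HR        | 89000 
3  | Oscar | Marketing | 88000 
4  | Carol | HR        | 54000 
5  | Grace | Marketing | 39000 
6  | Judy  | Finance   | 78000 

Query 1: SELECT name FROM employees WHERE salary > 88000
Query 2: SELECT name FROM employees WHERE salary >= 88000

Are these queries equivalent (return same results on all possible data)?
No, not equivalent

Query 1 returns: [('Peggy',)]
Query 2 returns: [('Peggy',), ('Oscar',)]

Reason: > vs >= gives different results when salary = 88000 exists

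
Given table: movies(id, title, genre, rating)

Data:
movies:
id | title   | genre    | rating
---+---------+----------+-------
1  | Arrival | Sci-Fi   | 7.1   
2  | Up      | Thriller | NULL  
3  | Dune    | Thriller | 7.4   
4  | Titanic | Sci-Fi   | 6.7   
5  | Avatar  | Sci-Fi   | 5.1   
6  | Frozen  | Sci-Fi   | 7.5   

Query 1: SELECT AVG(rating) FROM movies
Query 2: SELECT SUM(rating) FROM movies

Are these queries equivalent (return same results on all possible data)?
No, not equivalent

Query 1 returns: [(6.76,)]
Query 2 returns: [(33.8,)]

Reason: AVG vs SUM give different aggregate values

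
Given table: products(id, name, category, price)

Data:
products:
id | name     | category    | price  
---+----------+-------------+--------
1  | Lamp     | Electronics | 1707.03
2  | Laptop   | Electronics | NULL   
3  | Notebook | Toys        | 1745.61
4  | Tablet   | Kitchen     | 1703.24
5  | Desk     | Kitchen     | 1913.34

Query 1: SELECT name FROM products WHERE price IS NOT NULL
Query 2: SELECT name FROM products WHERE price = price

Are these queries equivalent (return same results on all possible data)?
Yes, equivalent

Both queries return: [('Desk',), ('Lamp',), ('Notebook',), ('Tablet',)]

Reason: IS NOT NULL vs self-equality (both exclude NULLs)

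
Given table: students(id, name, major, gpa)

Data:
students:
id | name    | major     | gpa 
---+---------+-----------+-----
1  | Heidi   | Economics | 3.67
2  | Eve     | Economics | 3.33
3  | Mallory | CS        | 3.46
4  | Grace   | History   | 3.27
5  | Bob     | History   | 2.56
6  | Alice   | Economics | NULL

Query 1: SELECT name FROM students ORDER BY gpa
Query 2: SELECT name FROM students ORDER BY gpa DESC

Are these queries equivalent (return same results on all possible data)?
No, not equivalent

Query 1 returns: [('Alice',), ('Bob',), ('Grace',), ('Eve',), ('Mallory',), ('Heidi',)]
Query 2 returns: [('Heidi',), ('Mallory',), ('Eve',), ('Grace',), ('Bob',), ('Alice',)]

Reason: ASC vs DESC gives opposite ordering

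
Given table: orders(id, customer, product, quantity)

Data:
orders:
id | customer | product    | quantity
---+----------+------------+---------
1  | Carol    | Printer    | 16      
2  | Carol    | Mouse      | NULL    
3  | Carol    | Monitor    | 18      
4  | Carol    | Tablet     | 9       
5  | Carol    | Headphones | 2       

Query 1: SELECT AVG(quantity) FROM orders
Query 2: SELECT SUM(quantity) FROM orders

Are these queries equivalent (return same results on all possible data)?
No, not equivalent

Query 1 returns: [(11.25,)]
Query 2 returns: [(45,)]

Reason: AVG vs SUM give different aggregate values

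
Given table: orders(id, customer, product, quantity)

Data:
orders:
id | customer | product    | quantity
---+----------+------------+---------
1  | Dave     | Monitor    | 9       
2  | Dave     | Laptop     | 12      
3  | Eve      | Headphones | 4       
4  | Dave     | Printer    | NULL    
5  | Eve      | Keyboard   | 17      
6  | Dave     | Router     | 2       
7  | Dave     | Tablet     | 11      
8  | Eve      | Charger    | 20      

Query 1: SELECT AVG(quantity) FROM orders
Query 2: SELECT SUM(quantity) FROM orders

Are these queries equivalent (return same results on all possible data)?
No, not equivalent

Query 1 returns: [(10.714285714285714,)]
Query 2 returns: [(75,)]

Reason: AVG vs SUM give different aggregate values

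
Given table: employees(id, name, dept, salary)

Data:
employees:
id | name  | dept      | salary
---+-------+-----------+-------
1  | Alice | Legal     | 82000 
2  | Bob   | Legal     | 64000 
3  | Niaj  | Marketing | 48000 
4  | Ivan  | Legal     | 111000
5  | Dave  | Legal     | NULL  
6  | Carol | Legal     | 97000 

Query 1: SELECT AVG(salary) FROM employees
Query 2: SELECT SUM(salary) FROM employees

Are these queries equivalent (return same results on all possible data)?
No, not equivalent

Query 1 returns: [(80400.0,)]
Query 2 returns: [(402000,)]

Reason: AVG vs SUM give different aggregate values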